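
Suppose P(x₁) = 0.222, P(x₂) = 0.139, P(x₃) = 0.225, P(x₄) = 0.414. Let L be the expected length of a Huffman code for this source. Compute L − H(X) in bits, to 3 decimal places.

Entropy H = −Σ p log₂ p ≈ 1.8887 bits.
Huffman merges: 139/1000+111/500→361/1000; 9/40+361/1000→293/500; 207/500+293/500→1. L = 1947/1000 ≈ 1.9470.
L − H = 1.9470 − 1.8887 = 0.058 bits.

0.058 bits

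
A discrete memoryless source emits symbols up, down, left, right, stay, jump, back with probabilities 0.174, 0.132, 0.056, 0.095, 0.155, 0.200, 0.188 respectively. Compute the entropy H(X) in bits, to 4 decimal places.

2.7147 bits

H = −Σ pᵢ log₂ pᵢ.
−0.174·log₂(0.174) = 0.4390
−0.132·log₂(0.132) = 0.3856
−0.056·log₂(0.056) = 0.2329
−0.095·log₂(0.095) = 0.3226
−0.155·log₂(0.155) = 0.4169
−0.200·log₂(0.200) = 0.4644
−0.188·log₂(0.188) = 0.4533
Sum ≈ 2.7147 → 2.7147 bits.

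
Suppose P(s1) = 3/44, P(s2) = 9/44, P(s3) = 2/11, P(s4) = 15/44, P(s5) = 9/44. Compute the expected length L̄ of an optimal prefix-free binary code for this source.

2.25 bits/symbol

Repeatedly combine the two least-probable nodes; the expected code length is the sum of the merged weights.
merge 3/44 + 2/11 → 1/4
merge 9/44 + 9/44 → 9/22
merge 1/4 + 15/44 → 13/22
merge 9/22 + 13/22 → 1
L = 1/4 + 9/22 + 13/22 + 1 = 9/4 = 2.25 bits/symbol.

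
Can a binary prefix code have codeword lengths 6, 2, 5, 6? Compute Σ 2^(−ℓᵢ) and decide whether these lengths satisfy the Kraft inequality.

0.3125; yes

With common denominator 2^6 = 64: Σ 2^(−ℓᵢ) = 1/64 + 16/64 + 2/64 + 1/64 = 20/64 = 0.3125.
Kraft's inequality requires Σ ≤ 1; here Σ = 0.3125 ≤ 1, so such a prefix code exists.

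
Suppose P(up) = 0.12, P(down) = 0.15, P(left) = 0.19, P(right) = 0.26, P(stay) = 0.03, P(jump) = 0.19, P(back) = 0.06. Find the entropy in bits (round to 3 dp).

2.589 bits

H = −Σ pᵢ log₂ pᵢ.
−0.12·log₂(0.12) = 0.3671
−0.15·log₂(0.15) = 0.4105
−0.19·log₂(0.19) = 0.4552
−0.26·log₂(0.26) = 0.5053
−0.03·log₂(0.03) = 0.1518
−0.19·log₂(0.19) = 0.4552
−0.06·log₂(0.06) = 0.2435
Sum ≈ 2.5887 → 2.589 bits.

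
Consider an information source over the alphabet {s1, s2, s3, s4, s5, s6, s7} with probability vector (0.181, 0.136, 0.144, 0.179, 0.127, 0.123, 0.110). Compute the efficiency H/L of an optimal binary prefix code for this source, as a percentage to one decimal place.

98.8%

Entropy H = −Σ p log₂ p ≈ 2.7849 bits.
Huffman merges: 11/100+123/1000→233/1000; 127/1000+17/125→263/1000; 18/125+179/1000→323/1000; 181/1000+233/1000→207/500; 263/1000+323/1000→293/500; 207/500+293/500→1. L = 2819/1000 ≈ 2.8190.
Efficiency = H/L = 2.7849/2.8190 = 98.8%.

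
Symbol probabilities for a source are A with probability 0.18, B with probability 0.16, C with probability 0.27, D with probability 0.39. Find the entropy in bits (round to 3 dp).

H = −Σ pᵢ log₂ pᵢ.
−0.18·log₂(0.18) = 0.4453
−0.16·log₂(0.16) = 0.4230
−0.27·log₂(0.27) = 0.5100
−0.39·log₂(0.39) = 0.5298
Sum ≈ 1.9081 → 1.908 bits.

1.908 bits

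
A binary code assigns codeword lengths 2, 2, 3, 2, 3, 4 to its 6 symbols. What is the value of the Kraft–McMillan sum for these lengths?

With common denominator 2^4 = 16: Σ 2^(−ℓᵢ) = 4/16 + 4/16 + 2/16 + 4/16 + 2/16 + 1/16 = 17/16 = 1.0625.

1.0625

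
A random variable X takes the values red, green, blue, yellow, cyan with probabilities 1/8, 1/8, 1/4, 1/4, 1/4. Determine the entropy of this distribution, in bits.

Each probability is a power of 1/2, so log₂(1/p) is an integer.
H = Σ p·log₂(1/p) = 1/8·3 + 1/8·3 + 1/4·2 + 1/4·2 + 1/4·2 = 2.25 bits.

2.25 bits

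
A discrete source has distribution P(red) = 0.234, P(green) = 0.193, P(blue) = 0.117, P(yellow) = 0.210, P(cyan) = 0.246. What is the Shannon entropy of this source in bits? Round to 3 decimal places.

2.281 bits

H = −Σ pᵢ log₂ pᵢ.
−0.234·log₂(0.234) = 0.4903
−0.193·log₂(0.193) = 0.4581
−0.117·log₂(0.117) = 0.3622
−0.210·log₂(0.210) = 0.4728
−0.246·log₂(0.246) = 0.4977
Sum ≈ 2.2811 → 2.281 bits.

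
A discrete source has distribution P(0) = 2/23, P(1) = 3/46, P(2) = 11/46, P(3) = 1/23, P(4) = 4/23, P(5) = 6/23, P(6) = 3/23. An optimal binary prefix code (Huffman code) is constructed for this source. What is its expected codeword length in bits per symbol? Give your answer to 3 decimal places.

2.609 bits/symbol

Repeatedly combine the two least-probable nodes; the expected code length is the sum of the merged weights.
merge 1/23 + 3/46 → 5/46
merge 2/23 + 5/46 → 9/46
merge 3/23 + 4/23 → 7/23
merge 9/46 + 11/46 → 10/23
merge 6/23 + 7/23 → 13/23
merge 10/23 + 13/23 → 1
L = 5/46 + 9/46 + 7/23 + 10/23 + 13/23 + 1 = 60/23 ≈ 2.609 bits/symbol.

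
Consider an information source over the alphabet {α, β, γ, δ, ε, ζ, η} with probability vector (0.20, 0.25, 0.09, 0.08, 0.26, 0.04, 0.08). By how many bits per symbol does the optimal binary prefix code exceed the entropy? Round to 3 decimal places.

Entropy H = −Σ p log₂ p ≈ 2.5511 bits.
Huffman merges: 1/25+2/25→3/25; 2/25+9/100→17/100; 3/25+17/100→29/100; 1/5+1/4→9/20; 13/50+29/100→11/20; 9/20+11/20→1. L = 129/50 ≈ 2.5800.
L − H = 2.5800 − 2.5511 = 0.029 bits.

0.029 bits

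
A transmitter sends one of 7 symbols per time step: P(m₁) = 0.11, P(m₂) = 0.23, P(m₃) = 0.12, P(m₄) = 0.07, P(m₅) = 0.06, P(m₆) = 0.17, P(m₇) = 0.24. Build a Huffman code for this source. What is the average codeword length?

Repeatedly combine the two least-probable nodes; the expected code length is the sum of the merged weights.
merge 3/50 + 7/100 → 13/100
merge 11/100 + 3/25 → 23/100
merge 13/100 + 17/100 → 3/10
merge 23/100 + 23/100 → 23/50
merge 6/25 + 3/10 → 27/50
merge 23/50 + 27/50 → 1
L = 13/100 + 23/100 + 3/10 + 23/50 + 27/50 + 1 = 133/50 = 2.66 bits/symbol.

2.66 bits/symbol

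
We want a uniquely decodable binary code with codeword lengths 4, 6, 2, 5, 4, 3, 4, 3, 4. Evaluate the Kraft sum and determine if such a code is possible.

With common denominator 2^6 = 64: Σ 2^(−ℓᵢ) = 4/64 + 1/64 + 16/64 + 2/64 + 4/64 + 8/64 + 4/64 + 8/64 + 4/64 = 51/64 = 0.796875.
Kraft's inequality requires Σ ≤ 1; here Σ = 0.796875 ≤ 1, so such a prefix code exists.

0.796875; yes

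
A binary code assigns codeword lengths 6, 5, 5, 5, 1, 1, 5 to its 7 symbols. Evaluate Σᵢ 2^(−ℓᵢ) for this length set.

1.140625

With common denominator 2^6 = 64: Σ 2^(−ℓᵢ) = 1/64 + 2/64 + 2/64 + 2/64 + 32/64 + 32/64 + 2/64 = 73/64 = 1.140625.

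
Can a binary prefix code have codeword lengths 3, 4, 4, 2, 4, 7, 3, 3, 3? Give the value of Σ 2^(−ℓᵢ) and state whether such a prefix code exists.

With common denominator 2^7 = 128: Σ 2^(−ℓᵢ) = 16/128 + 8/128 + 8/128 + 32/128 + 8/128 + 1/128 + 16/128 + 16/128 + 16/128 = 121/128 = 0.9453125.
Kraft's inequality requires Σ ≤ 1; here Σ = 0.9453125 ≤ 1, so such a prefix code exists.

0.9453125; yes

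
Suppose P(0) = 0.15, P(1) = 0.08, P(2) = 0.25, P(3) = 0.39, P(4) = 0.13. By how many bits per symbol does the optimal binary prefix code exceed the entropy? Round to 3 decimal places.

Entropy H = −Σ p log₂ p ≈ 2.1145 bits.
Huffman merges: 2/25+13/100→21/100; 3/20+21/100→9/25; 1/4+9/25→61/100; 39/100+61/100→1. L = 109/50 ≈ 2.1800.
L − H = 2.1800 − 2.1145 = 0.066 bits.

0.066 bits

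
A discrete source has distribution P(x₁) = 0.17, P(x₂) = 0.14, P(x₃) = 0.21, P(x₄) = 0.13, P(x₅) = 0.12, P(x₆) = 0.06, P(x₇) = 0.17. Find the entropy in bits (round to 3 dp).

H = −Σ pᵢ log₂ pᵢ.
−0.17·log₂(0.17) = 0.4346
−0.14·log₂(0.14) = 0.3971
−0.21·log₂(0.21) = 0.4728
−0.13·log₂(0.13) = 0.3826
−0.12·log₂(0.12) = 0.3671
−0.06·log₂(0.06) = 0.2435
−0.17·log₂(0.17) = 0.4346
Sum ≈ 2.7324 → 2.732 bits.

2.732 bits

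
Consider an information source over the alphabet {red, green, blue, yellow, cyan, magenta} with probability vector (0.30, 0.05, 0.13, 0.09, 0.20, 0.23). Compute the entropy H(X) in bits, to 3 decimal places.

2.385 bits

H = −Σ pᵢ log₂ pᵢ.
−0.30·log₂(0.30) = 0.5211
−0.05·log₂(0.05) = 0.2161
−0.13·log₂(0.13) = 0.3826
−0.09·log₂(0.09) = 0.3127
−0.20·log₂(0.20) = 0.4644
−0.23·log₂(0.23) = 0.4877
Sum ≈ 2.3845 → 2.385 bits.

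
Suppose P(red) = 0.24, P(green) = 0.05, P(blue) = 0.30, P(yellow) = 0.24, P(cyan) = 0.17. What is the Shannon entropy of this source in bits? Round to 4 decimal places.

H = −Σ pᵢ log₂ pᵢ.
−0.24·log₂(0.24) = 0.4941
−0.05·log₂(0.05) = 0.2161
−0.30·log₂(0.30) = 0.5211
−0.24·log₂(0.24) = 0.4941
−0.17·log₂(0.17) = 0.4346
Sum ≈ 2.1600 → 2.1600 bits.

2.1600 bits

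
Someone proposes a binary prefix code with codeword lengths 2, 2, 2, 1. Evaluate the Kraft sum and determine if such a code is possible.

With common denominator 2^2 = 4: Σ 2^(−ℓᵢ) = 1/4 + 1/4 + 1/4 + 2/4 = 5/4 = 1.25.
Kraft's inequality requires Σ ≤ 1; here Σ = 1.25 > 1, so no such prefix code exists.

1.25; no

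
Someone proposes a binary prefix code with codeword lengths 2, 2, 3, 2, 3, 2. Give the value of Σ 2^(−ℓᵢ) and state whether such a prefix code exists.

1.25; no

With common denominator 2^3 = 8: Σ 2^(−ℓᵢ) = 2/8 + 2/8 + 1/8 + 2/8 + 1/8 + 2/8 = 10/8 = 1.25.
Kraft's inequality requires Σ ≤ 1; here Σ = 1.25 > 1, so no such prefix code exists.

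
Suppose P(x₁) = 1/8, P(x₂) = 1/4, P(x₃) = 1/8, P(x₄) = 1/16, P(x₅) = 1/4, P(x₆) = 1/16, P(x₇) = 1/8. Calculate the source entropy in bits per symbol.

Each probability is a power of 1/2, so log₂(1/p) is an integer.
H = Σ p·log₂(1/p) = 1/8·3 + 1/4·2 + 1/8·3 + 1/16·4 + 1/4·2 + 1/16·4 + 1/8·3 = 2.625 bits.

2.625 bits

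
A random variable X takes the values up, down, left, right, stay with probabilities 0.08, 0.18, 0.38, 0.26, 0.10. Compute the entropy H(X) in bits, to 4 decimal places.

H = −Σ pᵢ log₂ pᵢ.
−0.08·log₂(0.08) = 0.2915
−0.18·log₂(0.18) = 0.4453
−0.38·log₂(0.38) = 0.5305
−0.26·log₂(0.26) = 0.5053
−0.10·log₂(0.10) = 0.3322
Sum ≈ 2.1048 → 2.1048 bits.

2.1048 bits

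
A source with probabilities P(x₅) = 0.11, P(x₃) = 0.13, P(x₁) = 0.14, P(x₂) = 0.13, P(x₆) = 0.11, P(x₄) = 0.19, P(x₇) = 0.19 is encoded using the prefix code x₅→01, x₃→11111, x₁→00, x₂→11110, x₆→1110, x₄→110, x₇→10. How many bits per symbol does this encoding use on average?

3.19 bits/symbol

L̄ = Σ pᵢ·ℓᵢ = 0.11·2 + 0.13·5 + 0.14·2 + 0.13·5 + 0.11·4 + 0.19·3 + 0.19·2 = 3.19 bits/symbol.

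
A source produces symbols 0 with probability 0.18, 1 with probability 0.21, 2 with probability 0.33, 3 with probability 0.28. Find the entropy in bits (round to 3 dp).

1.960 bits

H = −Σ pᵢ log₂ pᵢ.
−0.18·log₂(0.18) = 0.4453
−0.21·log₂(0.21) = 0.4728
−0.33·log₂(0.33) = 0.5278
−0.28·log₂(0.28) = 0.5142
Sum ≈ 1.9602 → 1.960 bits.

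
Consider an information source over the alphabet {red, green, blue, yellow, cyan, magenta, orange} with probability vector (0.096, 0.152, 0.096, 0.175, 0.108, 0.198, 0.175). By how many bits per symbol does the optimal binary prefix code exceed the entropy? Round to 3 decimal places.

Entropy H = −Σ p log₂ p ≈ 2.7517 bits.
Huffman merges: 12/125+12/125→24/125; 27/250+19/125→13/50; 7/40+7/40→7/20; 24/125+99/500→39/100; 13/50+7/20→61/100; 39/100+61/100→1. L = 1401/500 ≈ 2.8020.
L − H = 2.8020 − 2.7517 = 0.050 bits.

0.050 bits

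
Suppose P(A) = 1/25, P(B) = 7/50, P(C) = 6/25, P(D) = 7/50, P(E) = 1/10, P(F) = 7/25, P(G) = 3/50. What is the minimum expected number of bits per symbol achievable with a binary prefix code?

2.58 bits/symbol

Repeatedly combine the two least-probable nodes; the expected code length is the sum of the merged weights.
merge 1/25 + 3/50 → 1/10
merge 1/10 + 1/10 → 1/5
merge 7/50 + 7/50 → 7/25
merge 1/5 + 6/25 → 11/25
merge 7/25 + 7/25 → 14/25
merge 11/25 + 14/25 → 1
L = 1/10 + 1/5 + 7/25 + 11/25 + 14/25 + 1 = 129/50 = 2.58 bits/symbol.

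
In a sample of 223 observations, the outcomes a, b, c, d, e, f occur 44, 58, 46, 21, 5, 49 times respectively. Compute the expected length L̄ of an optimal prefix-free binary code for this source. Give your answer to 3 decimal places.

Probabilities are the counts divided by 223.
Repeatedly combine the two least-probable nodes; the expected code length is the sum of the merged weights.
merge 5/223 + 21/223 → 26/223
merge 26/223 + 44/223 → 70/223
merge 46/223 + 49/223 → 95/223
merge 58/223 + 70/223 → 128/223
merge 95/223 + 128/223 → 1
L = 26/223 + 70/223 + 95/223 + 128/223 + 1 = 542/223 ≈ 2.430 bits/symbol.

2.430 bits/symbol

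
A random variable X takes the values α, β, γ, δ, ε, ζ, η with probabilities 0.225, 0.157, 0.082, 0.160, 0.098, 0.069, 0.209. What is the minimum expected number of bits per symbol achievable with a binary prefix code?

2.717 bits/symbol

Repeatedly combine the two least-probable nodes; the expected code length is the sum of the merged weights.
merge 69/1000 + 41/500 → 151/1000
merge 49/500 + 151/1000 → 249/1000
merge 157/1000 + 4/25 → 317/1000
merge 209/1000 + 9/40 → 217/500
merge 249/1000 + 317/1000 → 283/500
merge 217/500 + 283/500 → 1
L = 151/1000 + 249/1000 + 317/1000 + 217/500 + 283/500 + 1 = 2717/1000 = 2.717 bits/symbol.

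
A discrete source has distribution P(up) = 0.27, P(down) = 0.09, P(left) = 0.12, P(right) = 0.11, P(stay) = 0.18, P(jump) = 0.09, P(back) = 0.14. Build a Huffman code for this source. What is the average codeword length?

2.73 bits/symbol

Repeatedly combine the two least-probable nodes; the expected code length is the sum of the merged weights.
merge 9/100 + 9/100 → 9/50
merge 11/100 + 3/25 → 23/100
merge 7/50 + 9/50 → 8/25
merge 9/50 + 23/100 → 41/100
merge 27/100 + 8/25 → 59/100
merge 41/100 + 59/100 → 1
L = 9/50 + 23/100 + 8/25 + 41/100 + 59/100 + 1 = 273/100 = 2.73 bits/symbol.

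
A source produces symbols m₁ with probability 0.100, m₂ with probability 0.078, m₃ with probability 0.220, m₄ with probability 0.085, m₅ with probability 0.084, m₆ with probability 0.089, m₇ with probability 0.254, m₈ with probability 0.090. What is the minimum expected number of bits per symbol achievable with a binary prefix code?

2.862 bits/symbol

Repeatedly combine the two least-probable nodes; the expected code length is the sum of the merged weights.
merge 39/500 + 21/250 → 81/500
merge 17/200 + 89/1000 → 87/500
merge 9/100 + 1/10 → 19/100
merge 81/500 + 87/500 → 42/125
merge 19/100 + 11/50 → 41/100
merge 127/500 + 42/125 → 59/100
merge 41/100 + 59/100 → 1
L = 81/500 + 87/500 + 19/100 + 42/125 + 41/100 + 59/100 + 1 = 1431/500 = 2.862 bits/symbol.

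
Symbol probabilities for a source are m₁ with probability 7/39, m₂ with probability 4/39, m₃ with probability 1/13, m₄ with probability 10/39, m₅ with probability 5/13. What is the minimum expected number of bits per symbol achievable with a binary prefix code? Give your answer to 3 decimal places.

Repeatedly combine the two least-probable nodes; the expected code length is the sum of the merged weights.
merge 1/13 + 4/39 → 7/39
merge 7/39 + 7/39 → 14/39
merge 10/39 + 14/39 → 8/13
merge 5/13 + 8/13 → 1
L = 7/39 + 14/39 + 8/13 + 1 = 28/13 ≈ 2.154 bits/symbol.

2.154 bits/symbol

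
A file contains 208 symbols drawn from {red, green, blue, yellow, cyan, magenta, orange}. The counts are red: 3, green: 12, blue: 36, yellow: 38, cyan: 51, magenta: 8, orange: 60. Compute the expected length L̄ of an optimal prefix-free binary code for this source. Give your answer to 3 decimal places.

2.447 bits/symbol

Probabilities are the counts divided by 208.
Repeatedly combine the two least-probable nodes; the expected code length is the sum of the merged weights.
merge 3/208 + 1/26 → 11/208
merge 11/208 + 3/52 → 23/208
merge 23/208 + 9/52 → 59/208
merge 19/104 + 51/208 → 89/208
merge 59/208 + 15/52 → 119/208
merge 89/208 + 119/208 → 1
L = 11/208 + 23/208 + 59/208 + 89/208 + 119/208 + 1 = 509/208 ≈ 2.447 bits/symbol.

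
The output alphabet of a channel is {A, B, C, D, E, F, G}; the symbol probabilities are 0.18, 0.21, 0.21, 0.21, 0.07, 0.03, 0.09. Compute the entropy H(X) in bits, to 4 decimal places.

H = −Σ pᵢ log₂ pᵢ.
−0.18·log₂(0.18) = 0.4453
−0.21·log₂(0.21) = 0.4728
−0.21·log₂(0.21) = 0.4728
−0.21·log₂(0.21) = 0.4728
−0.07·log₂(0.07) = 0.2686
−0.03·log₂(0.03) = 0.1518
−0.09·log₂(0.09) = 0.3127
Sum ≈ 2.5968 → 2.5968 bits.

2.5968 bits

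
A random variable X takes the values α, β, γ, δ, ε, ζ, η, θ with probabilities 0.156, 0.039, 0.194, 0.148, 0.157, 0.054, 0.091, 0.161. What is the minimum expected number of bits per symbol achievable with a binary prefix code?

Repeatedly combine the two least-probable nodes; the expected code length is the sum of the merged weights.
merge 39/1000 + 27/500 → 93/1000
merge 91/1000 + 93/1000 → 23/125
merge 37/250 + 39/250 → 38/125
merge 157/1000 + 161/1000 → 159/500
merge 23/125 + 97/500 → 189/500
merge 38/125 + 159/500 → 311/500
merge 189/500 + 311/500 → 1
L = 93/1000 + 23/125 + 38/125 + 159/500 + 189/500 + 311/500 + 1 = 2899/1000 = 2.899 bits/symbol.

2.899 bits/symbol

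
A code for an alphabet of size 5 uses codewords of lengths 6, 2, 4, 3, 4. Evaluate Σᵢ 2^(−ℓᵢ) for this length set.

With common denominator 2^6 = 64: Σ 2^(−ℓᵢ) = 1/64 + 16/64 + 4/64 + 8/64 + 4/64 = 33/64 = 0.515625.

0.515625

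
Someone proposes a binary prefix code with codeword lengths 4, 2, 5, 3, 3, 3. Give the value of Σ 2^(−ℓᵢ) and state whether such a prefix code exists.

With common denominator 2^5 = 32: Σ 2^(−ℓᵢ) = 2/32 + 8/32 + 1/32 + 4/32 + 4/32 + 4/32 = 23/32 = 0.71875.
Kraft's inequality requires Σ ≤ 1; here Σ = 0.71875 ≤ 1, so such a prefix code exists.

0.71875; yes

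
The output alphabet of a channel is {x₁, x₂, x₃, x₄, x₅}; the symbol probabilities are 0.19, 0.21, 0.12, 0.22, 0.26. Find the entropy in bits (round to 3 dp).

H = −Σ pᵢ log₂ pᵢ.
−0.19·log₂(0.19) = 0.4552
−0.21·log₂(0.21) = 0.4728
−0.12·log₂(0.12) = 0.3671
−0.22·log₂(0.22) = 0.4806
−0.26·log₂(0.26) = 0.5053
Sum ≈ 2.2810 → 2.281 bits.

2.281 bits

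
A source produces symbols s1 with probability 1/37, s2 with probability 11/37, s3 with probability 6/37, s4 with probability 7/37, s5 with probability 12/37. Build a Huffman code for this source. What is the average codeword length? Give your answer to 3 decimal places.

Repeatedly combine the two least-probable nodes; the expected code length is the sum of the merged weights.
merge 1/37 + 6/37 → 7/37
merge 7/37 + 7/37 → 14/37
merge 11/37 + 12/37 → 23/37
merge 14/37 + 23/37 → 1
L = 7/37 + 14/37 + 23/37 + 1 = 81/37 ≈ 2.189 bits/symbol.

2.189 bits/symbol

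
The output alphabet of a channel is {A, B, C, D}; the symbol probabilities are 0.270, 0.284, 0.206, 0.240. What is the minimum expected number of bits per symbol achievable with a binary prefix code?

2 bits/symbol

Repeatedly combine the two least-probable nodes; the expected code length is the sum of the merged weights.
merge 103/500 + 6/25 → 223/500
merge 27/100 + 71/250 → 277/500
merge 223/500 + 277/500 → 1
L = 223/500 + 277/500 + 1 = 2 bits/symbol.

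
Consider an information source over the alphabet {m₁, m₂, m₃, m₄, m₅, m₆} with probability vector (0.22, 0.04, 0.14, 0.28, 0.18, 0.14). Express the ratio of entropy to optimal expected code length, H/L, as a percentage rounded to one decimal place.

96.8%

Entropy H = −Σ p log₂ p ≈ 2.4201 bits.
Huffman merges: 1/25+7/50→9/50; 7/50+9/50→8/25; 9/50+11/50→2/5; 7/25+8/25→3/5; 2/5+3/5→1. L = 5/2 ≈ 2.5000.
Efficiency = H/L = 2.4201/2.5000 = 96.8%.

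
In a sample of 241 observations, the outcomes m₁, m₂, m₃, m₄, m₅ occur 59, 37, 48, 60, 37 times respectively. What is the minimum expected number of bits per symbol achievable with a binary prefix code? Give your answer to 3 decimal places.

Probabilities are the counts divided by 241.
Repeatedly combine the two least-probable nodes; the expected code length is the sum of the merged weights.
merge 37/241 + 37/241 → 74/241
merge 48/241 + 59/241 → 107/241
merge 60/241 + 74/241 → 134/241
merge 107/241 + 134/241 → 1
L = 74/241 + 107/241 + 134/241 + 1 = 556/241 ≈ 2.307 bits/symbol.

2.307 bits/symbol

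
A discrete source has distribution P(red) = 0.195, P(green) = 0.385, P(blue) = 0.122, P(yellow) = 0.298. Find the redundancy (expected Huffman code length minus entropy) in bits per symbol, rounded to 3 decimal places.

0.051 bits

Entropy H = −Σ p log₂ p ≈ 1.8808 bits.
Huffman merges: 61/500+39/200→317/1000; 149/500+317/1000→123/200; 77/200+123/200→1. L = 483/250 ≈ 1.9320.
L − H = 1.9320 − 1.8808 = 0.051 bits.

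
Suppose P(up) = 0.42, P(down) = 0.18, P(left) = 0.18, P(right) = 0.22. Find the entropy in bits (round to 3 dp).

H = −Σ pᵢ log₂ pᵢ.
−0.42·log₂(0.42) = 0.5256
−0.18·log₂(0.18) = 0.4453
−0.18·log₂(0.18) = 0.4453
−0.22·log₂(0.22) = 0.4806
Sum ≈ 1.8968 → 1.897 bits.

1.897 bits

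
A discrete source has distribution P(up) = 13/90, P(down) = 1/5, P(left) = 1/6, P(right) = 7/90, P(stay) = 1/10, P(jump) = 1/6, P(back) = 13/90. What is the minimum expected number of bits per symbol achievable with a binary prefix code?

2.8 bits/symbol

Repeatedly combine the two least-probable nodes; the expected code length is the sum of the merged weights.
merge 7/90 + 1/10 → 8/45
merge 13/90 + 13/90 → 13/45
merge 1/6 + 1/6 → 1/3
merge 8/45 + 1/5 → 17/45
merge 13/45 + 1/3 → 28/45
merge 17/45 + 28/45 → 1
L = 8/45 + 13/45 + 1/3 + 17/45 + 28/45 + 1 = 14/5 = 2.8 bits/symbol.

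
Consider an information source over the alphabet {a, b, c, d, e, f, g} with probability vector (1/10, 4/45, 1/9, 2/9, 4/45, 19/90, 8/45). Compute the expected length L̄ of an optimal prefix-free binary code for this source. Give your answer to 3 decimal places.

Repeatedly combine the two least-probable nodes; the expected code length is the sum of the merged weights.
merge 4/45 + 4/45 → 8/45
merge 1/10 + 1/9 → 19/90
merge 8/45 + 8/45 → 16/45
merge 19/90 + 19/90 → 19/45
merge 2/9 + 16/45 → 26/45
merge 19/45 + 26/45 → 1
L = 8/45 + 19/90 + 16/45 + 19/45 + 26/45 + 1 = 247/90 ≈ 2.744 bits/symbol.

2.744 bits/symbol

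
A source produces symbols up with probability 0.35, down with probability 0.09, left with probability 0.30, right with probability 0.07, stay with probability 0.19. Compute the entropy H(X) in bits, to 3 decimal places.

H = −Σ pᵢ log₂ pᵢ.
−0.35·log₂(0.35) = 0.5301
−0.09·log₂(0.09) = 0.3127
−0.30·log₂(0.30) = 0.5211
−0.07·log₂(0.07) = 0.2686
−0.19·log₂(0.19) = 0.4552
Sum ≈ 2.0876 → 2.088 bits.

2.088 bits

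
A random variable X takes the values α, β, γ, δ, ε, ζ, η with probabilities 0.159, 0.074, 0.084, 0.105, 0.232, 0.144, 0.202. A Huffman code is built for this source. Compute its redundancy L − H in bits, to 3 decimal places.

Entropy H = −Σ p log₂ p ≈ 2.6991 bits.
Huffman merges: 37/500+21/250→79/500; 21/200+18/125→249/1000; 79/500+159/1000→317/1000; 101/500+29/125→217/500; 249/1000+317/1000→283/500; 217/500+283/500→1. L = 681/250 ≈ 2.7240.
L − H = 2.7240 − 2.6991 = 0.025 bits.

0.025 bits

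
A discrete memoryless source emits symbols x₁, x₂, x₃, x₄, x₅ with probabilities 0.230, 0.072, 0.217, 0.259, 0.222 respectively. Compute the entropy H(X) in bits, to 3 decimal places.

H = −Σ pᵢ log₂ pᵢ.
−0.230·log₂(0.230) = 0.4877
−0.072·log₂(0.072) = 0.2733
−0.217·log₂(0.217) = 0.4783
−0.259·log₂(0.259) = 0.5048
−0.222·log₂(0.222) = 0.4820
Sum ≈ 2.2261 → 2.226 bits.

2.226 bits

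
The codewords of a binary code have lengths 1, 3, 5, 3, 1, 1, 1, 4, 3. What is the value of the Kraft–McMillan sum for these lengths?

2.46875

With common denominator 2^5 = 32: Σ 2^(−ℓᵢ) = 16/32 + 4/32 + 1/32 + 4/32 + 16/32 + 16/32 + 16/32 + 2/32 + 4/32 = 79/32 = 2.46875.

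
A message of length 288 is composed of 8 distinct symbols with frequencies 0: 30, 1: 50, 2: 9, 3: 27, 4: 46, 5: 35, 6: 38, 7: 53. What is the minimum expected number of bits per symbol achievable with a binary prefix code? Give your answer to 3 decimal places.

Probabilities are the counts divided by 288.
Repeatedly combine the two least-probable nodes; the expected code length is the sum of the merged weights.
merge 1/32 + 3/32 → 1/8
merge 5/48 + 35/288 → 65/288
merge 1/8 + 19/144 → 37/144
merge 23/144 + 25/144 → 1/3
merge 53/288 + 65/288 → 59/144
merge 37/144 + 1/3 → 85/144
merge 59/144 + 85/144 → 1
L = 1/8 + 65/288 + 37/144 + 1/3 + 59/144 + 85/144 + 1 = 847/288 ≈ 2.941 bits/symbol.

2.941 bits/symbol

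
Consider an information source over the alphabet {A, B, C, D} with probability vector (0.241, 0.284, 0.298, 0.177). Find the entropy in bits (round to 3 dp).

1.973 bits

H = −Σ pᵢ log₂ pᵢ.
−0.241·log₂(0.241) = 0.4947
−0.284·log₂(0.284) = 0.5158
−0.298·log₂(0.298) = 0.5205
−0.177·log₂(0.177) = 0.4422
Sum ≈ 1.9732 → 1.973 bits.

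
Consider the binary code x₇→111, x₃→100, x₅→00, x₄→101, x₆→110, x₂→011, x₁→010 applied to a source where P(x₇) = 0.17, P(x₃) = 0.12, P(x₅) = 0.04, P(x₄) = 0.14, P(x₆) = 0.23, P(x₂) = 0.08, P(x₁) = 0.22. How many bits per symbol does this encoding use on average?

L̄ = Σ pᵢ·ℓᵢ = 0.17·3 + 0.12·3 + 0.04·2 + 0.14·3 + 0.23·3 + 0.08·3 + 0.22·3 = 2.96 bits/symbol.

2.96 bits/symbol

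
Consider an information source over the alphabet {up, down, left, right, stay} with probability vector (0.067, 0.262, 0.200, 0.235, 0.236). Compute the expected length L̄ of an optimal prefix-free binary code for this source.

Repeatedly combine the two least-probable nodes; the expected code length is the sum of the merged weights.
merge 67/1000 + 1/5 → 267/1000
merge 47/200 + 59/250 → 471/1000
merge 131/500 + 267/1000 → 529/1000
merge 471/1000 + 529/1000 → 1
L = 267/1000 + 471/1000 + 529/1000 + 1 = 2267/1000 = 2.267 bits/symbol.

2.267 bits/symbol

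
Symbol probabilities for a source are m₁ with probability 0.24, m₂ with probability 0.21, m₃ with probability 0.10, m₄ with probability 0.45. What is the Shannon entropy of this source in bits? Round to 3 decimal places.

H = −Σ pᵢ log₂ pᵢ.
−0.24·log₂(0.24) = 0.4941
−0.21·log₂(0.21) = 0.4728
−0.10·log₂(0.10) = 0.3322
−0.45·log₂(0.45) = 0.5184
Sum ≈ 1.8176 → 1.818 bits.

1.818 bits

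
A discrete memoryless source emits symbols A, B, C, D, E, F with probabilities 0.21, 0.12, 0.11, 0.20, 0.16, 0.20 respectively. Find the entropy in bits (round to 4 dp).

H = −Σ pᵢ log₂ pᵢ.
−0.21·log₂(0.21) = 0.4728
−0.12·log₂(0.12) = 0.3671
−0.11·log₂(0.11) = 0.3503
−0.20·log₂(0.20) = 0.4644
−0.16·log₂(0.16) = 0.4230
−0.20·log₂(0.20) = 0.4644
Sum ≈ 2.5420 → 2.5420 bits.

2.5420 bits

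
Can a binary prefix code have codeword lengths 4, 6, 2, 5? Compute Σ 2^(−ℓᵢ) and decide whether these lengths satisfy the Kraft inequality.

0.359375; yes

With common denominator 2^6 = 64: Σ 2^(−ℓᵢ) = 4/64 + 1/64 + 16/64 + 2/64 = 23/64 = 0.359375.
Kraft's inequality requires Σ ≤ 1; here Σ = 0.359375 ≤ 1, so such a prefix code exists.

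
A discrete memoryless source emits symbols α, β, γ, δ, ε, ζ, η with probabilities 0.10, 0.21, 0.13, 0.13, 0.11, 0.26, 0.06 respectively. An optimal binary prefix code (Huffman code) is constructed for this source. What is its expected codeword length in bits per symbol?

2.69 bits/symbol

Repeatedly combine the two least-probable nodes; the expected code length is the sum of the merged weights.
merge 3/50 + 1/10 → 4/25
merge 11/100 + 13/100 → 6/25
merge 13/100 + 4/25 → 29/100
merge 21/100 + 6/25 → 9/20
merge 13/50 + 29/100 → 11/20
merge 9/20 + 11/20 → 1
L = 4/25 + 6/25 + 29/100 + 9/20 + 11/20 + 1 = 269/100 = 2.69 bits/symbol.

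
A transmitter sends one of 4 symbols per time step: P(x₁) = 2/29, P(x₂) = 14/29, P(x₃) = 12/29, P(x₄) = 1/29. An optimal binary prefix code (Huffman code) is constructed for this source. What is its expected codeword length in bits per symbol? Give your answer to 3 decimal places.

1.621 bits/symbol

Repeatedly combine the two least-probable nodes; the expected code length is the sum of the merged weights.
merge 1/29 + 2/29 → 3/29
merge 3/29 + 12/29 → 15/29
merge 14/29 + 15/29 → 1
L = 3/29 + 15/29 + 1 = 47/29 ≈ 1.621 bits/symbol.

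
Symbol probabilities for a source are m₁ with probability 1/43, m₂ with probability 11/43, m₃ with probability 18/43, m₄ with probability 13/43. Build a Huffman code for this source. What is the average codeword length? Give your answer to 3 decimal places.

1.860 bits/symbol

Repeatedly combine the two least-probable nodes; the expected code length is the sum of the merged weights.
merge 1/43 + 11/43 → 12/43
merge 12/43 + 13/43 → 25/43
merge 18/43 + 25/43 → 1
L = 12/43 + 25/43 + 1 = 80/43 ≈ 1.860 bits/symbol.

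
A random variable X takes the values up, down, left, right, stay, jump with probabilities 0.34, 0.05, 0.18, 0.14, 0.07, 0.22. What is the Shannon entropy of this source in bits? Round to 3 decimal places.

H = −Σ pᵢ log₂ pᵢ.
−0.34·log₂(0.34) = 0.5292
−0.05·log₂(0.05) = 0.2161
−0.18·log₂(0.18) = 0.4453
−0.14·log₂(0.14) = 0.3971
−0.07·log₂(0.07) = 0.2686
−0.22·log₂(0.22) = 0.4806
Sum ≈ 2.3368 → 2.337 bits.

2.337 bits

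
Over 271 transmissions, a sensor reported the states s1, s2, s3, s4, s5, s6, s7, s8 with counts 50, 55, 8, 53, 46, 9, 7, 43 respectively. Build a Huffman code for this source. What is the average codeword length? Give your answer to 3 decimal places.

Probabilities are the counts divided by 271.
Repeatedly combine the two least-probable nodes; the expected code length is the sum of the merged weights.
merge 7/271 + 8/271 → 15/271
merge 9/271 + 15/271 → 24/271
merge 24/271 + 43/271 → 67/271
merge 46/271 + 50/271 → 96/271
merge 53/271 + 55/271 → 108/271
merge 67/271 + 96/271 → 163/271
merge 108/271 + 163/271 → 1
L = 15/271 + 24/271 + 67/271 + 96/271 + 108/271 + 163/271 + 1 = 744/271 ≈ 2.745 bits/symbol.

2.745 bits/symbol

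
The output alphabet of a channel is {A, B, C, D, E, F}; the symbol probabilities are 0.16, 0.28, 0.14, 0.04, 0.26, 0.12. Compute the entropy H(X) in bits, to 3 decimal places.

2.392 bits

H = −Σ pᵢ log₂ pᵢ.
−0.16·log₂(0.16) = 0.4230
−0.28·log₂(0.28) = 0.5142
−0.14·log₂(0.14) = 0.3971
−0.04·log₂(0.04) = 0.1858
−0.26·log₂(0.26) = 0.5053
−0.12·log₂(0.12) = 0.3671
Sum ≈ 2.3925 → 2.392 bits.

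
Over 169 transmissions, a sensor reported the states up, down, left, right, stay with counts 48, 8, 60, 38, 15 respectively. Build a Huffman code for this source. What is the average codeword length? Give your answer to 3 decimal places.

Probabilities are the counts divided by 169.
Repeatedly combine the two least-probable nodes; the expected code length is the sum of the merged weights.
merge 8/169 + 15/169 → 23/169
merge 23/169 + 38/169 → 61/169
merge 48/169 + 60/169 → 108/169
merge 61/169 + 108/169 → 1
L = 23/169 + 61/169 + 108/169 + 1 = 361/169 ≈ 2.136 bits/symbol.

2.136 bits/symbol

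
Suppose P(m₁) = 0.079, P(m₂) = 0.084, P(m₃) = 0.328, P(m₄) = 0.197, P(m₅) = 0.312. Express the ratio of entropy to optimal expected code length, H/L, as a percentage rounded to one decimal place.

Entropy H = −Σ p log₂ p ≈ 2.1030 bits.
Huffman merges: 79/1000+21/250→163/1000; 163/1000+197/1000→9/25; 39/125+41/125→16/25; 9/25+16/25→1. L = 2163/1000 ≈ 2.1630.
Efficiency = H/L = 2.1030/2.1630 = 97.2%.

97.2%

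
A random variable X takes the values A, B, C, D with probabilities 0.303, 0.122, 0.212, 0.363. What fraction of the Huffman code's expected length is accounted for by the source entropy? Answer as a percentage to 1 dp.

96.3%

Entropy H = −Σ p log₂ p ≈ 1.8973 bits.
Huffman merges: 61/500+53/250→167/500; 303/1000+167/500→637/1000; 363/1000+637/1000→1. L = 1971/1000 ≈ 1.9710.
Efficiency = H/L = 1.8973/1.9710 = 96.3%.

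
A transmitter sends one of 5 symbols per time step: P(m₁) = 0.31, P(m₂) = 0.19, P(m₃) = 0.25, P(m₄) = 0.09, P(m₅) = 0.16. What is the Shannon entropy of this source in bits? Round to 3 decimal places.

2.215 bits

H = −Σ pᵢ log₂ pᵢ.
−0.31·log₂(0.31) = 0.5238
−0.19·log₂(0.19) = 0.4552
−0.25·log₂(0.25) = 0.5000
−0.09·log₂(0.09) = 0.3127
−0.16·log₂(0.16) = 0.4230
Sum ≈ 2.2147 → 2.215 bits.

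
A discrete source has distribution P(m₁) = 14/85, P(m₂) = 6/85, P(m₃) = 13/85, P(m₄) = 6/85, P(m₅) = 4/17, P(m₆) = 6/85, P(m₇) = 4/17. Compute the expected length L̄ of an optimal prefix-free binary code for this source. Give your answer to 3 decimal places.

2.671 bits/symbol

Repeatedly combine the two least-probable nodes; the expected code length is the sum of the merged weights.
merge 6/85 + 6/85 → 12/85
merge 6/85 + 12/85 → 18/85
merge 13/85 + 14/85 → 27/85
merge 18/85 + 4/17 → 38/85
merge 4/17 + 27/85 → 47/85
merge 38/85 + 47/85 → 1
L = 12/85 + 18/85 + 27/85 + 38/85 + 47/85 + 1 = 227/85 ≈ 2.671 bits/symbol.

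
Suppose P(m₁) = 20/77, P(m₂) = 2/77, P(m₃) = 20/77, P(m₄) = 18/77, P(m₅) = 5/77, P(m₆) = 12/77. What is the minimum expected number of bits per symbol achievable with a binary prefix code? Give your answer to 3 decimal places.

Repeatedly combine the two least-probable nodes; the expected code length is the sum of the merged weights.
merge 2/77 + 5/77 → 1/11
merge 1/11 + 12/77 → 19/77
merge 18/77 + 19/77 → 37/77
merge 20/77 + 20/77 → 40/77
merge 37/77 + 40/77 → 1
L = 1/11 + 19/77 + 37/77 + 40/77 + 1 = 180/77 ≈ 2.338 bits/symbol.

2.338 bits/symbol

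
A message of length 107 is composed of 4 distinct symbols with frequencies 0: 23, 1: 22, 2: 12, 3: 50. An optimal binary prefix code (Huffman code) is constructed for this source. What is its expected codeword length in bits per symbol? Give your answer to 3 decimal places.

Probabilities are the counts divided by 107.
Repeatedly combine the two least-probable nodes; the expected code length is the sum of the merged weights.
merge 12/107 + 22/107 → 34/107
merge 23/107 + 34/107 → 57/107
merge 50/107 + 57/107 → 1
L = 34/107 + 57/107 + 1 = 198/107 ≈ 1.850 bits/symbol.

1.850 bits/symbol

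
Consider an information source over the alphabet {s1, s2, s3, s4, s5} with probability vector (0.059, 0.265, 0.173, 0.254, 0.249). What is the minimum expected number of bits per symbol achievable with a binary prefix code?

2.232 bits/symbol

Repeatedly combine the two least-probable nodes; the expected code length is the sum of the merged weights.
merge 59/1000 + 173/1000 → 29/125
merge 29/125 + 249/1000 → 481/1000
merge 127/500 + 53/200 → 519/1000
merge 481/1000 + 519/1000 → 1
L = 29/125 + 481/1000 + 519/1000 + 1 = 279/125 = 2.232 bits/symbol.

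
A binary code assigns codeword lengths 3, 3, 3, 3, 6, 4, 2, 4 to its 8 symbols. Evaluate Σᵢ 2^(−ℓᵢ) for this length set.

With common denominator 2^6 = 64: Σ 2^(−ℓᵢ) = 8/64 + 8/64 + 8/64 + 8/64 + 1/64 + 4/64 + 16/64 + 4/64 = 57/64 = 0.890625.

0.890625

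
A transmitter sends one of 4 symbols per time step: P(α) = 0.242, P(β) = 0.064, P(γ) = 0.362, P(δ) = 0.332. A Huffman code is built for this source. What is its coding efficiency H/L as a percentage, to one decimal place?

Entropy H = −Σ p log₂ p ≈ 1.8080 bits.
Huffman merges: 8/125+121/500→153/500; 153/500+83/250→319/500; 181/500+319/500→1. L = 243/125 ≈ 1.9440.
Efficiency = H/L = 1.8080/1.9440 = 93.0%.

93.0%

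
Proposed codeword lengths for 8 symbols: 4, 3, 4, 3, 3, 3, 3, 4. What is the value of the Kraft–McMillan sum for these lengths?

0.8125

With common denominator 2^4 = 16: Σ 2^(−ℓᵢ) = 1/16 + 2/16 + 1/16 + 2/16 + 2/16 + 2/16 + 2/16 + 1/16 = 13/16 = 0.8125.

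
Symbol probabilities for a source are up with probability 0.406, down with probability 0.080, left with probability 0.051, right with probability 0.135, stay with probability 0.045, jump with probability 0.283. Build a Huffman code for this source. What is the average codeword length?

Repeatedly combine the two least-probable nodes; the expected code length is the sum of the merged weights.
merge 9/200 + 51/1000 → 12/125
merge 2/25 + 12/125 → 22/125
merge 27/200 + 22/125 → 311/1000
merge 283/1000 + 311/1000 → 297/500
merge 203/500 + 297/500 → 1
L = 12/125 + 22/125 + 311/1000 + 297/500 + 1 = 2177/1000 = 2.177 bits/symbol.

2.177 bits/symbol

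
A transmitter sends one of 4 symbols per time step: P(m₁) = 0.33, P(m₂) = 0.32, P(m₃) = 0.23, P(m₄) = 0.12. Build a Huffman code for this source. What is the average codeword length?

2 bits/symbol

Repeatedly combine the two least-probable nodes; the expected code length is the sum of the merged weights.
merge 3/25 + 23/100 → 7/20
merge 8/25 + 33/100 → 13/20
merge 7/20 + 13/20 → 1
L = 7/20 + 13/20 + 1 = 2 bits/symbol.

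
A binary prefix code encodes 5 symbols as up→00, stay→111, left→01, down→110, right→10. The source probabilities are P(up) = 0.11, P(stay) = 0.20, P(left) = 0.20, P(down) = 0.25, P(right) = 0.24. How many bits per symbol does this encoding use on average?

L̄ = Σ pᵢ·ℓᵢ = 0.11·2 + 0.20·3 + 0.20·2 + 0.25·3 + 0.24·2 = 2.45 bits/symbol.

2.45 bits/symbol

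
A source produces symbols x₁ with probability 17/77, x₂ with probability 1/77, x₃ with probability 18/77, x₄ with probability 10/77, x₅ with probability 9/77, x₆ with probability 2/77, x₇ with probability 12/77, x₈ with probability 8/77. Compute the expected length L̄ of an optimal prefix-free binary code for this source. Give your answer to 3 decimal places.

Repeatedly combine the two least-probable nodes; the expected code length is the sum of the merged weights.
merge 1/77 + 2/77 → 3/77
merge 3/77 + 8/77 → 1/7
merge 9/77 + 10/77 → 19/77
merge 1/7 + 12/77 → 23/77
merge 17/77 + 18/77 → 5/11
merge 19/77 + 23/77 → 6/11
merge 5/11 + 6/11 → 1
L = 3/77 + 1/7 + 19/77 + 23/77 + 5/11 + 6/11 + 1 = 30/11 ≈ 2.727 bits/symbol.

2.727 bits/symbol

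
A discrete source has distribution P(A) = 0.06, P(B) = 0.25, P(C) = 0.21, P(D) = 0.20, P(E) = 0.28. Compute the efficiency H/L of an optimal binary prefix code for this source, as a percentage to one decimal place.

97.1%

Entropy H = −Σ p log₂ p ≈ 2.1950 bits.
Huffman merges: 3/50+1/5→13/50; 21/100+1/4→23/50; 13/50+7/25→27/50; 23/50+27/50→1. L = 113/50 ≈ 2.2600.
Efficiency = H/L = 2.1950/2.2600 = 97.1%.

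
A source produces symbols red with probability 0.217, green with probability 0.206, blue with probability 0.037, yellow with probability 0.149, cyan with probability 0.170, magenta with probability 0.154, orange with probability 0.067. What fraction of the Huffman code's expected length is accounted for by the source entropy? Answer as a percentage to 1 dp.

Entropy H = −Σ p log₂ p ≈ 2.6446 bits.
Huffman merges: 37/1000+67/1000→13/125; 13/125+149/1000→253/1000; 77/500+17/100→81/250; 103/500+217/1000→423/1000; 253/1000+81/250→577/1000; 423/1000+577/1000→1. L = 2681/1000 ≈ 2.6810.
Efficiency = H/L = 2.6446/2.6810 = 98.6%.

98.6%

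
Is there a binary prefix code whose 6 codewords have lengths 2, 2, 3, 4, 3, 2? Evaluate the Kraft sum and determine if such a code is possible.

1.0625; no

With common denominator 2^4 = 16: Σ 2^(−ℓᵢ) = 4/16 + 4/16 + 2/16 + 1/16 + 2/16 + 4/16 = 17/16 = 1.0625.
Kraft's inequality requires Σ ≤ 1; here Σ = 1.0625 > 1, so no such prefix code exists.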